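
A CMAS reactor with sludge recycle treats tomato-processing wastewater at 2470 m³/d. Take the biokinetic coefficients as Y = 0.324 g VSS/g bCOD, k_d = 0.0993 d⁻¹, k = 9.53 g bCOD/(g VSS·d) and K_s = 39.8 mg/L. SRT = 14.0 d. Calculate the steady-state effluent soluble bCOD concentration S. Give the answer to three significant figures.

S ≈ 2.33 mg/L

From the Monod/SRT balance for a CMAS, S = K_s·(1+k_d θ_c)/[θ_c·(Y k − k_d) − 1] = 39.8 × (1 + 0.0993 × 14.0) / [14.0 × (0.324 × 9.53 − 0.0993) − 1] = 95.13 / 40.84 = 2.329 mg/L.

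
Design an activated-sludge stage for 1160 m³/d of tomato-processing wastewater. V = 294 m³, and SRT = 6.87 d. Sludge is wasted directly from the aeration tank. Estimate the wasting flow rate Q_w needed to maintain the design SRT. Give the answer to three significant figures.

Wasting from the aeration tank: Q_w = V / θ_c = 294.0 / 6.87 = 42.79 m³/d.

Q_w ≈ 42.8 m³/d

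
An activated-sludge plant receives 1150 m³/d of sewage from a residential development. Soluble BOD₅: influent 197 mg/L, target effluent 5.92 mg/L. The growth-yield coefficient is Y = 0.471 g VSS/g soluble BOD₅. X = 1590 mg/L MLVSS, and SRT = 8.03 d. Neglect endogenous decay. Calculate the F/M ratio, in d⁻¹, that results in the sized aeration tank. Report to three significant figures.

F/M ≈ 0.273 d⁻¹

With k_d = 0 the design equation reduces to V = Y Q (S₀−S) θ_c / X = 0.471 × 1150 × (197 − 5.92) × 8.03 / 1590 = 522.7 m³.
Food-to-microorganism ratio F/M = Q S₀ / (V X) = 1150 × 197 / (522.7 × 1590) = 0.2726 d⁻¹.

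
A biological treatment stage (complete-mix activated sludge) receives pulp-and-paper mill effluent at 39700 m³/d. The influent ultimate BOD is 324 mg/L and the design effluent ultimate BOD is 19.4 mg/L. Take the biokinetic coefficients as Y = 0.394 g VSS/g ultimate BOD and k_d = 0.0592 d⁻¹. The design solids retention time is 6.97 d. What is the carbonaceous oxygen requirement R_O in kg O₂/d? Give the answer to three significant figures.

R_O ≈ 7300 kg O₂/d

Observed yield with endogenous decay: Y_obs = Y / (1 + k_d·θ_c) = 0.394 / (1 + 0.0592 × 6.97) = 0.394 / 1.413 = 0.2789 g VSS/g ultimate BOD.
Substrate removed = Q·(S₀ − S) = 39700 m³/d × (324 − 19.4) g/m³ = 1.21×10^7 g/d = 12093 kg/d.
Biomass synthesised: P_X = Y_obs × 12093 = 3373 kg VSS/d.
R_O = Q·(S₀ − S) − 1.42·P_X = 12093 − 1.42 × 3373 = 7303 kg O₂/d.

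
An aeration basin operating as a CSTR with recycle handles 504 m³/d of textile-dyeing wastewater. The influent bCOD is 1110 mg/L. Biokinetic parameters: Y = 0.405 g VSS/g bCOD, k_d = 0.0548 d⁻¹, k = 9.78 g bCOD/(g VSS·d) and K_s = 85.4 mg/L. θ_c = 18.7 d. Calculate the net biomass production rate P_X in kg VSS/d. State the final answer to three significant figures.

P_X ≈ 112 kg VSS/d

Effluent substrate depends only on kinetics and SRT: S = K_s(1 + k_d θ_c) / [θ_c(Yk − k_d) − 1] = 85.4 × (1 + 0.0548 × 18.7) / [18.7 × (0.405 × 9.78 − 0.0548) − 1] = 172.9 / 72.04 = 2.400 mg/L.
Observed yield with endogenous decay: Y_obs = Y / (1 + k_d·θ_c) = 0.405 / (1 + 0.0548 × 18.7) = 0.405 / 2.025 = 0.2000 g VSS/g bCOD.
Mass of bCOD removed per day: Q(S₀ − S) = 504 × 1108 g/m³ = 558.2 kg/d.
P_X = Y_obs · Q(S₀ − S) = 0.2000 × 558.2 = 111.7 kg VSS/d.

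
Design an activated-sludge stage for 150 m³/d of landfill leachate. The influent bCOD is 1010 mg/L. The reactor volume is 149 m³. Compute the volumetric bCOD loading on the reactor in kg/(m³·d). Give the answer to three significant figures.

L_v ≈ 1.02 kg bCOD/(m³·d)

L_v = Q S₀ / V = 150 × 1010 × 10⁻³ / 149.0 = 1.017 kg/(m³·d).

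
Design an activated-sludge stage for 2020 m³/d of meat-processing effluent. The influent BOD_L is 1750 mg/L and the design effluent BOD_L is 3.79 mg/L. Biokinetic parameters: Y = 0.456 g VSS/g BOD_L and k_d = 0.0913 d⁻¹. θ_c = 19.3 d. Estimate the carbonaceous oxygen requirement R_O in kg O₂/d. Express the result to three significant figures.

The observed yield is Y_obs = Y/(1 + k_d·θ_c) = 0.456 / (1 + 0.0913 × 19.3) = 0.456 / 2.762 = 0.1651 g VSS per g BOD_L removed.
Q·(S₀ − S) = 2020 × (1750 − 3.79) × 10⁻³ = 3527 kg/d removed.
Net sludge production P_X = 0.1651 × 3527 = 582.3 kg VSS/d.
Carbonaceous O₂ demand = substrate oxidised − cell-mass equivalent = 3527 − 1.42 × 582.3 = 2700 kg O₂/d.

R_O ≈ 2700 kg O₂/d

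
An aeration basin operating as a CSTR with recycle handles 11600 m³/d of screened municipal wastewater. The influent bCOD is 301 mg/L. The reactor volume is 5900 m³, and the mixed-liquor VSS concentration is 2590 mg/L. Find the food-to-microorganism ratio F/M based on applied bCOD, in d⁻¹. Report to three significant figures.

F/M = applied load / biomass = Q·S₀/(V·X) = 11600 × 301 / (5900 × 2590) = 0.2285 d⁻¹.

F/M ≈ 0.228 d⁻¹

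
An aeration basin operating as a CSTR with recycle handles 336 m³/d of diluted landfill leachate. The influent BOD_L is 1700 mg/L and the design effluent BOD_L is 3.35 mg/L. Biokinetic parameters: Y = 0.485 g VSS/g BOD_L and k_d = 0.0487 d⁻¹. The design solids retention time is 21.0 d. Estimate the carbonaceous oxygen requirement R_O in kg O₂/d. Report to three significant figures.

R_O ≈ 376 kg O₂/d

Correct the yield for decay: Y_obs = Y/(1 + k_d θ_c) = 0.485 / (1 + 0.0487 × 21.0) = 0.485 / 2.023 = 0.2398.
Substrate removed = Q·(S₀ − S) = 336 m³/d × (1700 − 3.35) g/m³ = 5.7×10^5 g/d = 570.1 kg/d.
Net sludge production P_X = 0.2398 × 570.1 = 136.7 kg VSS/d.
R_O = Q·(S₀ − S) − 1.42·P_X = 570.1 − 1.42 × 136.7 = 376.0 kg O₂/d.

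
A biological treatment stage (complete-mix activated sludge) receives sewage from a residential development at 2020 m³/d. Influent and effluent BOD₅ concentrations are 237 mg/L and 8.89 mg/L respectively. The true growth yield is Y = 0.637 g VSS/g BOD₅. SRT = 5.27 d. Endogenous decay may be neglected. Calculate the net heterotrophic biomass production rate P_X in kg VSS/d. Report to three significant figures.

Since k_d ≈ 0, Y_obs = Y = 0.637 g VSS/g BOD₅.
ΔS = 237 − 8.89 = 228.1 mg/L, so the substrate removal rate is 2020 × 228.1/1000 = 460.8 kg BOD₅/d.
So the net sludge growth is P_X = 0.6370 × 460.8 = 293.5 kg VSS/d.

P_X ≈ 294 kg VSS/d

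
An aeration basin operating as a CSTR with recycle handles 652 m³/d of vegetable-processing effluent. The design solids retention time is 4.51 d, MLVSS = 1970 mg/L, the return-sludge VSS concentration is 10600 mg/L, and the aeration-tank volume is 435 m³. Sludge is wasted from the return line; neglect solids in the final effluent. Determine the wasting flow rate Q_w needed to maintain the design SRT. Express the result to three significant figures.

Q_w ≈ 17.9 m³/d

Q_w = (V·X)/(θ_c X_r) = 435.0 × 1970 / (4.51 × 10600) = 17.93 m³/d.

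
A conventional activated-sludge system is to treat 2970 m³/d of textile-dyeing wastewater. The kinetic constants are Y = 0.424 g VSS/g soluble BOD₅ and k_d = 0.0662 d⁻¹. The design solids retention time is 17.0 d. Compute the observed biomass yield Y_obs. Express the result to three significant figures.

Observed yield with endogenous decay: Y_obs = Y / (1 + k_d·θ_c) = 0.424 / (1 + 0.0662 × 17.0) = 0.424 / 2.125 = 0.1995 g VSS/g soluble BOD₅.

Y_obs ≈ 0.199 g VSS/g soluble BOD₅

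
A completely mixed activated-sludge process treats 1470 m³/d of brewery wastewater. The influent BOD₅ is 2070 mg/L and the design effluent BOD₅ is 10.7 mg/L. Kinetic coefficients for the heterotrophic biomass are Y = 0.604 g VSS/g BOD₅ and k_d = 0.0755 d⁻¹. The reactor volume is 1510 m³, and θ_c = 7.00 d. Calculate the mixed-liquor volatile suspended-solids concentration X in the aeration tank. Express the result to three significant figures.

X = Y·Q·ΔS·θ_c / [V·(1 + k_d θ_c)] = 0.604 × 1470 × (2070 − 10.7) × 7.00 / [1510 × (1 + 0.0755 × 7.00)] = 5545 mg/L.

X ≈ 5550 mg/L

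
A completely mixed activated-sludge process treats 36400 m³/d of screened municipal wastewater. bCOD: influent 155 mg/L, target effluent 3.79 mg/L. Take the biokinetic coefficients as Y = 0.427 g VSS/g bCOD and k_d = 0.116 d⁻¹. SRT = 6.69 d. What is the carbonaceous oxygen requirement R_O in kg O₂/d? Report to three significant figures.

R_O ≈ 3620 kg O₂/d

Y_obs = Y / (1 + k_d θ_c) = 0.427 / (1 + 0.116 × 6.69) = 0.427 / 1.776 = 0.2404.
Mass of bCOD removed per day: Q(S₀ − S) = 36400 × 151.2 g/m³ = 5504 kg/d.
Net sludge production P_X = 0.2404 × 5504 = 1323 kg VSS/d.
R_O = Q·(S₀ − S) − 1.42·P_X = 5504 − 1.42 × 1323 = 3625 kg O₂/d.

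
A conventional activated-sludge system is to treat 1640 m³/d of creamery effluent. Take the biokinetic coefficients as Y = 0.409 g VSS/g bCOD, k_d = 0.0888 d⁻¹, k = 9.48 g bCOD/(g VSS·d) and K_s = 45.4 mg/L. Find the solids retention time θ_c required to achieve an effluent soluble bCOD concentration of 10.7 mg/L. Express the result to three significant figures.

θ_c ≈ 1.54 d

From 1/θ_c = Y·k·S/(K_s + S) − k_d: Y·k·S/(K_s+S) = 0.409 × 9.48 × 10.7 / (45.4 + 10.7) = 0.7395 d⁻¹.
1/θ_c = 0.7395 − 0.0888 = 0.6507 d⁻¹, so θ_c = 1.537 d.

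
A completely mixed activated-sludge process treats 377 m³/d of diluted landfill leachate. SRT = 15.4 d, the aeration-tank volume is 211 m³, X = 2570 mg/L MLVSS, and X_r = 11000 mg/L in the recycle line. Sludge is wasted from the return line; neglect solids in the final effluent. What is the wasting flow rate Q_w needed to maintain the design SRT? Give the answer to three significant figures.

Q_w ≈ 3.20 m³/d

Wasting from the return line (neglecting effluent solids): Q_w = V·X / (θ_c·X_r) = 211.0 × 2570 / (15.4 × 11000) = 3.201 m³/d.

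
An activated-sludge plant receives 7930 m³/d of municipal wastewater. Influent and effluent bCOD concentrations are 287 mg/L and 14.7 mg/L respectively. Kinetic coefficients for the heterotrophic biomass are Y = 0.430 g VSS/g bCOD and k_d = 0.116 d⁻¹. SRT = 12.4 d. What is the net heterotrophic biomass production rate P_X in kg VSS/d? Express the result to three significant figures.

P_X ≈ 381 kg VSS/d

The observed yield is Y_obs = Y/(1 + k_d·θ_c) = 0.430 / (1 + 0.116 × 12.4) = 0.430 / 2.438 = 0.1763 g VSS per g bCOD removed.
Q·(S₀ − S) = 7930 × (287 − 14.7) × 10⁻³ = 2159 kg/d removed.
So the net sludge growth is P_X = 0.1763 × 2159 = 380.8 kg VSS/d.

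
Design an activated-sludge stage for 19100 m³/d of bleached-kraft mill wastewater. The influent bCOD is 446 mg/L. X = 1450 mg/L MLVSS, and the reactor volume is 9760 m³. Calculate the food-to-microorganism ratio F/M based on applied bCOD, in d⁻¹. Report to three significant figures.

Food-to-microorganism ratio F/M = Q S₀ / (V X) = 19100 × 446 / (9760 × 1450) = 0.6019 d⁻¹.

F/M ≈ 0.602 d⁻¹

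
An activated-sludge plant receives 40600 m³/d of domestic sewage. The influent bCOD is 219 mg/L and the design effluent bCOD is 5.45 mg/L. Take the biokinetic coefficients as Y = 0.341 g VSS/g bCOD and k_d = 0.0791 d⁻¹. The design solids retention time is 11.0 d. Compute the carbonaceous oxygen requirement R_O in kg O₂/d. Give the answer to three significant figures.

R_O ≈ 6430 kg O₂/d

Y_obs = Y / (1 + k_d θ_c) = 0.341 / (1 + 0.0791 × 11.0) = 0.341 / 1.870 = 0.1823.
Q·(S₀ − S) = 40600 × (219 − 5.45) × 10⁻³ = 8670 kg/d removed.
Biomass synthesised: P_X = Y_obs × 8670 = 1581 kg VSS/d.
R_O = Q·(S₀ − S) − 1.42·P_X = 8670 − 1.42 × 1581 = 6425 kg O₂/d.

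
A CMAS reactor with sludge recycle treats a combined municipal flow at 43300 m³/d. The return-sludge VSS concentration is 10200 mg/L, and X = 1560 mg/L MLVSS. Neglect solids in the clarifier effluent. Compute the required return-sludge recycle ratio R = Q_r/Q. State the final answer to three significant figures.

R = Q_r/Q = X/(X_r − X) = 1560 / (10200 − 1560) = 0.1806.

R ≈ 0.181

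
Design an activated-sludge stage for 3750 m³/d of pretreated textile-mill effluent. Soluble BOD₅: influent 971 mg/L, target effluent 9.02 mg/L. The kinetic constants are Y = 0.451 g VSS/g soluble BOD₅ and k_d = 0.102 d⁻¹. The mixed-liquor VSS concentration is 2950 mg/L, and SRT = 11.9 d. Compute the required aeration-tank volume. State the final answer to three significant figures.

From the SRT design equation V = Y Q (S₀−S) θ_c / [X (1 + k_d θ_c)] = 0.451 × 3750 × (971 − 9.02) × 11.9 / [2950 × (1 + 0.102 × 11.9)] = 1.94×10^7 / 6531 = 2965 m³.

V ≈ 2960 m³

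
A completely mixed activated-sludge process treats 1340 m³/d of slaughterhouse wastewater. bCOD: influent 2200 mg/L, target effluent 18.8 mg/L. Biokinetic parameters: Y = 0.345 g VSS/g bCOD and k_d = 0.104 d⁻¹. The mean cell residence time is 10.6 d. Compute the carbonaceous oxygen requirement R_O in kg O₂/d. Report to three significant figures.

R_O ≈ 2240 kg O₂/d

The observed yield is Y_obs = Y/(1 + k_d·θ_c) = 0.345 / (1 + 0.104 × 10.6) = 0.345 / 2.102 = 0.1641 g VSS per g bCOD removed.
ΔS = 2200 − 18.8 = 2181 mg/L, so the substrate removal rate is 1340 × 2181/1000 = 2923 kg bCOD/d.
Net sludge production P_X = 0.1641 × 2923 = 479.6 kg VSS/d.
R_O = Q·(S₀ − S) − 1.42·P_X = 2923 − 1.42 × 479.6 = 2242 kg O₂/d.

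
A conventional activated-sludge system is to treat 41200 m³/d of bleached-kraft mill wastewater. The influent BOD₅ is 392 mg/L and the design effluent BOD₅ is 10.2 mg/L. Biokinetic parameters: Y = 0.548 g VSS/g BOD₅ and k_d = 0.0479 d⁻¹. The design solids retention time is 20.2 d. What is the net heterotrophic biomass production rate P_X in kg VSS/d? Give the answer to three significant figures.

Y_obs = Y / (1 + k_d θ_c) = 0.548 / (1 + 0.0479 × 20.2) = 0.548 / 1.968 = 0.2785.
ΔS = 392 − 10.2 = 381.8 mg/L, so the substrate removal rate is 41200 × 381.8/1000 = 15730 kg BOD₅/d.
P_X = Y_obs · Q(S₀ − S) = 0.2785 × 15730 = 4381 kg VSS/d.

P_X ≈ 4380 kg VSS/d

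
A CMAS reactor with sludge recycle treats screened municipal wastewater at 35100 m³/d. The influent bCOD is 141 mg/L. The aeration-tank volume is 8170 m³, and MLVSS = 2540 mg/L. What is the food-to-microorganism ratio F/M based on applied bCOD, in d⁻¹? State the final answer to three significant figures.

Food-to-microorganism ratio F/M = Q S₀ / (V X) = 35100 × 141 / (8170 × 2540) = 0.2385 d⁻¹.

F/M ≈ 0.238 d⁻¹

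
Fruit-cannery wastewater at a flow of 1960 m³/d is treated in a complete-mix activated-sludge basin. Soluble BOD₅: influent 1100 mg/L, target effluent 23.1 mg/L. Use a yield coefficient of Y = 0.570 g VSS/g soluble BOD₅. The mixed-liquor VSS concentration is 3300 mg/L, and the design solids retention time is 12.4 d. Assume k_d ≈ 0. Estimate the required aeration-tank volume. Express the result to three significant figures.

With k_d = 0 the design equation reduces to V = Y Q (S₀−S) θ_c / X = 0.570 × 1960 × (1100 − 23.1) × 12.4 / 3300 = 4521 m³.

V ≈ 4520 m³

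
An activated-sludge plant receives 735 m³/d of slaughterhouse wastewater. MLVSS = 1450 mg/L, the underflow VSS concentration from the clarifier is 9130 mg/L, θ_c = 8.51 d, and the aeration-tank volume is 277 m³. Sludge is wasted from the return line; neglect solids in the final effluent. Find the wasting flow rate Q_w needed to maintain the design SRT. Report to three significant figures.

Q_w = (V·X)/(θ_c X_r) = 277.0 × 1450 / (8.51 × 9130) = 5.169 m³/d.

Q_w ≈ 5.17 m³/d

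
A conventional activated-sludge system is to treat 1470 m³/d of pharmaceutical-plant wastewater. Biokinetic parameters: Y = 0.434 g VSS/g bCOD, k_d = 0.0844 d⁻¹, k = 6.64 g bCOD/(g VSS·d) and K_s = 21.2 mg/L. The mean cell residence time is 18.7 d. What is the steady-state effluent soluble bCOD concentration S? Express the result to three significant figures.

S ≈ 1.07 mg/L

Effluent substrate depends only on kinetics and SRT: S = K_s(1 + k_d θ_c) / [θ_c(Yk − k_d) − 1] = 21.2 × (1 + 0.0844 × 18.7) / [18.7 × (0.434 × 6.64 − 0.0844) − 1] = 54.66 / 51.31 = 1.065 mg/L.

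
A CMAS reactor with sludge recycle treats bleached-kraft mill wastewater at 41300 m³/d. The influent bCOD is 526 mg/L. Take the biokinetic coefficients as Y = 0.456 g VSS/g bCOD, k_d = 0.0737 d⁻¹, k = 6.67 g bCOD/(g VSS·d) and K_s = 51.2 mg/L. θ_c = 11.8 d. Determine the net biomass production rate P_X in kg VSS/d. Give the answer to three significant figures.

From the Monod/SRT balance for a CMAS, S = K_s·(1+k_d θ_c)/[θ_c·(Y k − k_d) − 1] = 51.2 × (1 + 0.0737 × 11.8) / [11.8 × (0.456 × 6.67 − 0.0737) − 1] = 95.73 / 34.02 = 2.814 mg/L.
Y_obs = Y / (1 + k_d θ_c) = 0.456 / (1 + 0.0737 × 11.8) = 0.456 / 1.870 = 0.2439.
Q·(S₀ − S) = 41300 × (526 − 2.81) × 10⁻³ = 21608 kg/d removed.
Biomass produced: P_X = Y_obs·Q·ΔS = 0.2439 × 21608 ≈ 5270 kg VSS/d.

P_X ≈ 5270 kg VSS/d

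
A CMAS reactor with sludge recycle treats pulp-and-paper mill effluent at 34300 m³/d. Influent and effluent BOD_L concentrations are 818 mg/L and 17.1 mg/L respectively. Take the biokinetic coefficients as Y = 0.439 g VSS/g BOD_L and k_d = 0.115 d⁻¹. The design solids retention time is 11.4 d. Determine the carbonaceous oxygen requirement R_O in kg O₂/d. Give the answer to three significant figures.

R_O ≈ 20100 kg O₂/d

Observed yield with endogenous decay: Y_obs = Y / (1 + k_d·θ_c) = 0.439 / (1 + 0.115 × 11.4) = 0.439 / 2.311 = 0.1900 g VSS/g BOD_L.
Mass of BOD_L removed per day: Q(S₀ − S) = 34300 × 800.9 g/m³ = 27471 kg/d.
P_X = Y_obs·Q·(S₀ − S) = 0.1900 × 27471 = 5218 kg VSS/d.
R_O = Q·ΔS − 1.42 P_X = 27471 − 7410 = 20061 kg O₂/d.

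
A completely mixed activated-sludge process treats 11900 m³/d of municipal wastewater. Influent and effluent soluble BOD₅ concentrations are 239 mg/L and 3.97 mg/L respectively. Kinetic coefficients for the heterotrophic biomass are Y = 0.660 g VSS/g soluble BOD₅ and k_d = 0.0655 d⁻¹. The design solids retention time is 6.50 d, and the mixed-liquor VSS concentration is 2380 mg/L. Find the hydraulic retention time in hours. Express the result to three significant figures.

Steady-state biomass mass balance: V·X·(1 + k_d·θ_c) = Y·Q·(S₀ − S)·θ_c, so V = 0.660 × 11900 × (239 − 3.97) × 6.50 / [2380 × (1 + 0.0655 × 6.50)] = 1.2×10^7 / 3393 = 3536 m³.
τ = V/Q = 3536/11900 = 0.2971 d, or 7.131 h.

τ ≈ 7.13 h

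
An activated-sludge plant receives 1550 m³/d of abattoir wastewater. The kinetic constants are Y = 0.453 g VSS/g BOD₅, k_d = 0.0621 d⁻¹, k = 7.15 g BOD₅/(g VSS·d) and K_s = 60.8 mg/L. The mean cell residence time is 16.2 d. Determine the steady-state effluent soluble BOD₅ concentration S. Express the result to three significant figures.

Effluent substrate depends only on kinetics and SRT: S = K_s(1 + k_d θ_c) / [θ_c(Yk − k_d) − 1] = 60.8 × (1 + 0.0621 × 16.2) / [16.2 × (0.453 × 7.15 − 0.0621) − 1] = 122.0 / 50.46 = 2.417 mg/L.

S ≈ 2.42 mg/L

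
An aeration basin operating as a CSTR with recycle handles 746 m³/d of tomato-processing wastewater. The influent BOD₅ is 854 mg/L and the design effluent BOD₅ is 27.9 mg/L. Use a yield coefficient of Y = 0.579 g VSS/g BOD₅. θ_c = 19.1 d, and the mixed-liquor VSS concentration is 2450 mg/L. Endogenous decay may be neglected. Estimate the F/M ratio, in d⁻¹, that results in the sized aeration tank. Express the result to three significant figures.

F/M ≈ 0.0935 d⁻¹

With k_d = 0 the design equation reduces to V = Y Q (S₀−S) θ_c / X = 0.579 × 746 × (854 − 27.9) × 19.1 / 2450 = 2782 m³.
F/M = applied load / biomass = Q·S₀/(V·X) = 746 × 854 / (2782 × 2450) = 0.09348 d⁻¹.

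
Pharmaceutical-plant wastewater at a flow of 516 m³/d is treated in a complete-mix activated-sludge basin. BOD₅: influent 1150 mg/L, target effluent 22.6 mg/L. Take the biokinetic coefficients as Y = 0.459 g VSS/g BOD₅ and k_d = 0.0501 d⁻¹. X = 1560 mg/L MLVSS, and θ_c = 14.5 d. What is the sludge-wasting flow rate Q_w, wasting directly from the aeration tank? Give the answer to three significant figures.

Q_w ≈ 99.1 m³/d

From the SRT design equation V = Y Q (S₀−S) θ_c / [X (1 + k_d θ_c)] = 0.459 × 516 × (1150 − 22.6) × 14.5 / [1560 × (1 + 0.0501 × 14.5)] = 3.87×10^6 / 2693 = 1438 m³.
With mixed-liquor wasting, θ_c = V/Q_w, so Q_w = V/θ_c = 1438/14.5 = 99.14 m³/d.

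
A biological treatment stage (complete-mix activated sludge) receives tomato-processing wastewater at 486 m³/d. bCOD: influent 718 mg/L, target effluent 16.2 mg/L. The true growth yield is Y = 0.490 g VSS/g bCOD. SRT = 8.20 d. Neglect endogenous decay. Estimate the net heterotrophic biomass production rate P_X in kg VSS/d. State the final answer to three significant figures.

With endogenous decay neglected, the observed yield equals the true yield: Y_obs = Y = 0.490 g VSS/g bCOD.
ΔS = 718 − 16.2 = 701.8 mg/L, so the substrate removal rate is 486 × 701.8/1000 = 341.1 kg bCOD/d.
P_X = Y_obs · Q(S₀ − S) = 0.4900 × 341.1 = 167.1 kg VSS/d.

P_X ≈ 167 kg VSS/d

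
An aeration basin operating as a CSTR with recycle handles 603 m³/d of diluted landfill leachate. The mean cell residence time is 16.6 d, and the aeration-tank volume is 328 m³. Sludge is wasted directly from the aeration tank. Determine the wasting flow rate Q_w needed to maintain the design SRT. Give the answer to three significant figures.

With mixed-liquor wasting, θ_c = V/Q_w, so Q_w = V/θ_c = 328.0/16.6 = 19.76 m³/d.

Q_w ≈ 19.8 m³/d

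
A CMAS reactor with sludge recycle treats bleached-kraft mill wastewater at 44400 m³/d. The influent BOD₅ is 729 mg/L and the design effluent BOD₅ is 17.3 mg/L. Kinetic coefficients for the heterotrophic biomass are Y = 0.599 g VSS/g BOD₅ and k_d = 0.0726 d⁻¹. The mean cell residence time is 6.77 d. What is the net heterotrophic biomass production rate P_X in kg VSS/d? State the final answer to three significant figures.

Observed yield with endogenous decay: Y_obs = Y / (1 + k_d·θ_c) = 0.599 / (1 + 0.0726 × 6.77) = 0.599 / 1.492 = 0.4016 g VSS/g BOD₅.
Q·(S₀ − S) = 44400 × (729 − 17.3) × 10⁻³ = 31599 kg/d removed.
P_X = Y_obs · Q(S₀ − S) = 0.4016 × 31599 = 12691 kg VSS/d.

P_X ≈ 12700 kg VSS/d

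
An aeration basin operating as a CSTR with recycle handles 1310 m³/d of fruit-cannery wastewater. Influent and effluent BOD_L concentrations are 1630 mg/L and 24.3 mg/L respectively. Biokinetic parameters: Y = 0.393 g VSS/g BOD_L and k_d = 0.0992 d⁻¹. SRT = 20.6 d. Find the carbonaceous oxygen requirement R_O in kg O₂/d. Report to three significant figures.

Correct the yield for decay: Y_obs = Y/(1 + k_d θ_c) = 0.393 / (1 + 0.0992 × 20.6) = 0.393 / 3.044 = 0.1291.
Mass of BOD_L removed per day: Q(S₀ − S) = 1310 × 1606 g/m³ = 2103 kg/d.
P_X = Y_obs·Q·(S₀ − S) = 0.1291 × 2103 = 271.6 kg VSS/d.
R_O = Q·ΔS − 1.42 P_X = 2103 − 385.7 = 1718 kg O₂/d.

R_O ≈ 1720 kg O₂/d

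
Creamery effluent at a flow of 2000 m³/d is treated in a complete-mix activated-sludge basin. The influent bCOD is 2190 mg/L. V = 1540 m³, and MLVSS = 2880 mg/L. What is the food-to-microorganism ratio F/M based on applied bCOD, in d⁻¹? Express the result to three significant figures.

F/M = applied load / biomass = Q·S₀/(V·X) = 2000 × 2190 / (1540 × 2880) = 0.9876 d⁻¹.

F/M ≈ 0.988 d⁻¹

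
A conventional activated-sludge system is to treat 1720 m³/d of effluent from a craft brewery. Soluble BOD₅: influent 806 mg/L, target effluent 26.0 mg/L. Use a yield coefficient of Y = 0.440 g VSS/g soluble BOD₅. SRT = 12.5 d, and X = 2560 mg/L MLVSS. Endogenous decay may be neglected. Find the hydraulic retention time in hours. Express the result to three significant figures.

τ ≈ 40.2 h

With k_d = 0 the design equation reduces to V = Y Q (S₀−S) θ_c / X = 0.440 × 1720 × (806 − 26.0) × 12.5 / 2560 = 2882 m³.
τ = V/Q = 2882/1720 = 1.676 d, or 40.22 h.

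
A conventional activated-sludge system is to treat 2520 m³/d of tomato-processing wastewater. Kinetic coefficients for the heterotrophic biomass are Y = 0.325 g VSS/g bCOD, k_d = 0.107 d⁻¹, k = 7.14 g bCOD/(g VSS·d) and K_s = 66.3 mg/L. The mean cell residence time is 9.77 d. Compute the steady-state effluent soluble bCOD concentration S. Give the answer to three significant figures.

Effluent substrate depends only on kinetics and SRT: S = K_s(1 + k_d θ_c) / [θ_c(Yk − k_d) − 1] = 66.3 × (1 + 0.107 × 9.77) / [9.77 × (0.325 × 7.14 − 0.107) − 1] = 135.6 / 20.63 = 6.575 mg/L.

S ≈ 6.57 mg/L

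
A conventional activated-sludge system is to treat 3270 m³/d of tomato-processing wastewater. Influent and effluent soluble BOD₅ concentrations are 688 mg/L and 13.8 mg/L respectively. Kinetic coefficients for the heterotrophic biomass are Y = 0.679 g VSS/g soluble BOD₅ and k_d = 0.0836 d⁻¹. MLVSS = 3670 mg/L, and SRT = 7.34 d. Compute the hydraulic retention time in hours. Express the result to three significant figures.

From the SRT design equation V = Y Q (S₀−S) θ_c / [X (1 + k_d θ_c)] = 0.679 × 3270 × (688 − 13.8) × 7.34 / [3670 × (1 + 0.0836 × 7.34)] = 1.1×10^7 / 5922 = 1855 m³.
HRT = V/Q = 1855 m³ / 3270 m³·d⁻¹ = 0.5674 d × 24 = 13.62 h.

τ ≈ 13.6 h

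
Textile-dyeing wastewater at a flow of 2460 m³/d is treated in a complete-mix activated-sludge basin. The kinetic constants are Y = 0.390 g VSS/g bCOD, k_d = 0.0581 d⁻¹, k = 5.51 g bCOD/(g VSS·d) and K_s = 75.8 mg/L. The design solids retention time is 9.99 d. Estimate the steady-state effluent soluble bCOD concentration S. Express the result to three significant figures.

For a completely mixed reactor with recycle the Lawrence–McCarty relation gives S = K_s·(1 + k_d·θ_c) / [θ_c·(Y·k − k_d) − 1] = 75.8 × (1 + 0.0581 × 9.99) / [9.99 × (0.390 × 5.51 − 0.0581) − 1] = 119.8 / 19.89 = 6.024 mg/L.

S ≈ 6.02 mg/L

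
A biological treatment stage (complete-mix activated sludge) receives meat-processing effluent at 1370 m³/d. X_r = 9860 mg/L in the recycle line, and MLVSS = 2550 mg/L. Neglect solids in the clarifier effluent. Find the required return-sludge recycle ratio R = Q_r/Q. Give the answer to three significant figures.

Mass balance around the secondary clarifier (neglecting effluent solids): R = X / (X_r − X) = 2550 / (9860 − 2550) = 0.3488.

R ≈ 0.349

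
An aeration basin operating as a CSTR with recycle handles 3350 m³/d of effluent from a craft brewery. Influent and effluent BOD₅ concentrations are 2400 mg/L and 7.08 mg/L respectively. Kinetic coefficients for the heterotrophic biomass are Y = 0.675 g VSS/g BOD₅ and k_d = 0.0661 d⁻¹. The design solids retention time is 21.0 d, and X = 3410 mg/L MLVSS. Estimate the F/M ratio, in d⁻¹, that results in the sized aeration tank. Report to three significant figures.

F/M ≈ 0.169 d⁻¹

Rearranging the biomass balance for a CMAS with decay, V = Y·Q·ΔS·θ_c / [X·(1+k_d θ_c)] = 0.675 × 3350 × (2400 − 7.08) × 21.0 / [3410 × (1 + 0.0661 × 21.0)] = 1.14×10^8 / 8143 = 13954 m³.
F/M = applied load / biomass = Q·S₀/(V·X) = 3350 × 2400 / (13954 × 3410) = 0.1690 d⁻¹.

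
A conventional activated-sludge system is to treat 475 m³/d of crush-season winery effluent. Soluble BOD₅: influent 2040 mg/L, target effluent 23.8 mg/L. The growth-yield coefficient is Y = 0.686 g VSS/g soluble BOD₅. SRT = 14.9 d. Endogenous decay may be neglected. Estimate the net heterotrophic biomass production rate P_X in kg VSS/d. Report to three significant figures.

P_X ≈ 657 kg VSS/d

Since k_d ≈ 0, Y_obs = Y = 0.686 g VSS/g soluble BOD₅.
ΔS = 2040 − 23.8 = 2016 mg/L, so the substrate removal rate is 475 × 2016/1000 = 957.7 kg soluble BOD₅/d.
So the net sludge growth is P_X = 0.6860 × 957.7 = 657.0 kg VSS/d.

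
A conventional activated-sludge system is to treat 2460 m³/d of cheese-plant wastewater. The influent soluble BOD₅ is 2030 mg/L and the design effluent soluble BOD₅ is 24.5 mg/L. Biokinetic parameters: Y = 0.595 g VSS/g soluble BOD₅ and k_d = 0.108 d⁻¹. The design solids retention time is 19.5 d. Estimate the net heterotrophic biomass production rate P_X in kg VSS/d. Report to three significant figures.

P_X ≈ 945 kg VSS/d

The observed yield is Y_obs = Y/(1 + k_d·θ_c) = 0.595 / (1 + 0.108 × 19.5) = 0.595 / 3.106 = 0.1916 g VSS per g soluble BOD₅ removed.
Mass of soluble BOD₅ removed per day: Q(S₀ − S) = 2460 × 2006 g/m³ = 4934 kg/d.
Biomass produced: P_X = Y_obs·Q·ΔS = 0.1916 × 4934 ≈ 945.1 kg VSS/d.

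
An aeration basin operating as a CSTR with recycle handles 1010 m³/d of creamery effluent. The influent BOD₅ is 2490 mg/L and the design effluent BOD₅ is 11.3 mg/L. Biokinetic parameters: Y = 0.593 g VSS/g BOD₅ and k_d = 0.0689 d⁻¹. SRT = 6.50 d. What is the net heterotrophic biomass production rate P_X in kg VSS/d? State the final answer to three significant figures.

Correct the yield for decay: Y_obs = Y/(1 + k_d θ_c) = 0.593 / (1 + 0.0689 × 6.50) = 0.593 / 1.448 = 0.4096.
Substrate removed = Q·(S₀ − S) = 1010 m³/d × (2490 − 11.3) g/m³ = 2.5×10^6 g/d = 2503 kg/d.
Net biomass production P_X = Y_obs × Q·(S₀ − S) = 0.4096 × 2503 = 1025 kg VSS/d.

P_X ≈ 1030 kg VSS/d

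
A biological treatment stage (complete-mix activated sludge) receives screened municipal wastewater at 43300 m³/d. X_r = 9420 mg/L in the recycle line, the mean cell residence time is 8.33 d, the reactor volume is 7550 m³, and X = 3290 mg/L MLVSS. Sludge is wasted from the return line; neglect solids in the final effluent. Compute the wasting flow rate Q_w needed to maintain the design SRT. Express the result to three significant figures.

Q_w ≈ 317 m³/d

θ_c = V·X/(Q_w·X_r) when wasting from the recycle, so Q_w = V·X/(θ_c·X_r) = 7550 × 3290 / (8.33 × 9420) = 316.6 m³/d.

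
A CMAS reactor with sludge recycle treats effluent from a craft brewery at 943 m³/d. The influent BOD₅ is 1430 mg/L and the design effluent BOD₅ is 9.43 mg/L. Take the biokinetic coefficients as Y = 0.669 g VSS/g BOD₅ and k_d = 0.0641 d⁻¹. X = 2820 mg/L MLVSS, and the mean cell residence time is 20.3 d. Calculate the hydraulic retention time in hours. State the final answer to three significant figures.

τ ≈ 71.3 h

From the SRT design equation V = Y Q (S₀−S) θ_c / [X (1 + k_d θ_c)] = 0.669 × 943 × (1430 − 9.43) × 20.3 / [2820 × (1 + 0.0641 × 20.3)] = 1.82×10^7 / 6489 = 2803 m³.
HRT = V/Q = 2803 m³ / 943 m³·d⁻¹ = 2.973 d × 24 = 71.35 h.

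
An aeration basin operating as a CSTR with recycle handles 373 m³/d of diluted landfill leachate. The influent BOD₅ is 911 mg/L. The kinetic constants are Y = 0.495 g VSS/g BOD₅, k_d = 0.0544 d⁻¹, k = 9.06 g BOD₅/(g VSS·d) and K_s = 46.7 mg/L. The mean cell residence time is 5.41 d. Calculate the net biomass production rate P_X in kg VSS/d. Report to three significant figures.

From the Monod/SRT balance for a CMAS, S = K_s·(1+k_d θ_c)/[θ_c·(Y k − k_d) − 1] = 46.7 × (1 + 0.0544 × 5.41) / [5.41 × (0.495 × 9.06 − 0.0544) − 1] = 60.44 / 22.97 = 2.632 mg/L.
Correct the yield for decay: Y_obs = Y/(1 + k_d θ_c) = 0.495 / (1 + 0.0544 × 5.41) = 0.495 / 1.294 = 0.3824.
Mass of BOD₅ removed per day: Q(S₀ − S) = 373 × 908.4 g/m³ = 338.8 kg/d.
P_X = Y_obs · Q(S₀ − S) = 0.3824 × 338.8 = 129.6 kg VSS/d.

P_X ≈ 130 kg VSS/d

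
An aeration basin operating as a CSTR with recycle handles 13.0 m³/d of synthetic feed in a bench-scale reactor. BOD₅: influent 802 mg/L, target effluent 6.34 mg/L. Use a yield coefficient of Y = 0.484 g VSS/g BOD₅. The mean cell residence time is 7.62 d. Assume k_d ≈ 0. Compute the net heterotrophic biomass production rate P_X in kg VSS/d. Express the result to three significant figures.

With endogenous decay neglected, the observed yield equals the true yield: Y_obs = Y = 0.484 g VSS/g BOD₅.
ΔS = 802 − 6.34 = 795.7 mg/L, so the substrate removal rate is 13.0 × 795.7/1000 = 10.34 kg BOD₅/d.
P_X = Y_obs · Q(S₀ − S) = 0.4840 × 10.34 = 5.006 kg VSS/d.

P_X ≈ 5.01 kg VSS/d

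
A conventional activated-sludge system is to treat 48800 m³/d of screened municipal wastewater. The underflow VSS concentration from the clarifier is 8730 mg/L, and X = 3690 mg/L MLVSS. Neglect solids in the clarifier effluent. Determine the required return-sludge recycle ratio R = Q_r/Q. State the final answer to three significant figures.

R ≈ 0.732

Solids balance on the clarifier gives (1+R)X = R·X_r, so R = X/(X_r − X) = 3690 / (8730 − 3690) = 0.7321.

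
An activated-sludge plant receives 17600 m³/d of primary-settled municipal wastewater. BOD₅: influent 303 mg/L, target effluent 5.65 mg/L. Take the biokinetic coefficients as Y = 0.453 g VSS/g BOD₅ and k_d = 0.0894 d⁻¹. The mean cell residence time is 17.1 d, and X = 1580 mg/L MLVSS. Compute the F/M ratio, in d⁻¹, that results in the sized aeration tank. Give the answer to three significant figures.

F/M ≈ 0.333 d⁻¹

Steady-state biomass mass balance: V·X·(1 + k_d·θ_c) = Y·Q·(S₀ − S)·θ_c, so V = 0.453 × 17600 × (303 − 5.65) × 17.1 / [1580 × (1 + 0.0894 × 17.1)] = 4.05×10^7 / 3995 = 10146 m³.
F/M = Q·S₀ / (V·X) = 17600 × 303 / (10146 × 1580) = 0.3326 g BOD₅·(g VSS·d)⁻¹.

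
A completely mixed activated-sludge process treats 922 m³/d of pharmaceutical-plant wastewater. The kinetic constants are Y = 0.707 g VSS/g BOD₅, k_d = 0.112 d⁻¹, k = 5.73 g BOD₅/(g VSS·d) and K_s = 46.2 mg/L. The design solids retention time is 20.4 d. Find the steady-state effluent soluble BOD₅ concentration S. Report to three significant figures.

S ≈ 1.91 mg/L

For a completely mixed reactor with recycle the Lawrence–McCarty relation gives S = K_s·(1 + k_d·θ_c) / [θ_c·(Y·k − k_d) − 1] = 46.2 × (1 + 0.112 × 20.4) / [20.4 × (0.707 × 5.73 − 0.112) − 1] = 151.8 / 79.36 = 1.912 mg/L.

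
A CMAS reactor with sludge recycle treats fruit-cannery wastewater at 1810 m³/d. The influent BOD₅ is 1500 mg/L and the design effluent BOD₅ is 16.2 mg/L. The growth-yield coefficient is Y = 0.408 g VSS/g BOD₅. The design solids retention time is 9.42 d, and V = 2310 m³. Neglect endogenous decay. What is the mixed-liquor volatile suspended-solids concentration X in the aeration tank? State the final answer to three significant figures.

From V·X = Y·Q·(S₀ − S)·θ_c (decay neglected): X = 0.408 × 1810 × (1500 − 16.2) × 9.42 / 2310 = 4468 mg/L.

X ≈ 4470 mg/L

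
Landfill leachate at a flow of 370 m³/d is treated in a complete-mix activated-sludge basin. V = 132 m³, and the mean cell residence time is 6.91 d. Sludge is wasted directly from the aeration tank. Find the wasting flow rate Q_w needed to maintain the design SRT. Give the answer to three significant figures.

For wasting at MLVSS concentration, Q_w = V/θ_c = 132.0/6.91 = 19.10 m³/d.

Q_w ≈ 19.1 m³/d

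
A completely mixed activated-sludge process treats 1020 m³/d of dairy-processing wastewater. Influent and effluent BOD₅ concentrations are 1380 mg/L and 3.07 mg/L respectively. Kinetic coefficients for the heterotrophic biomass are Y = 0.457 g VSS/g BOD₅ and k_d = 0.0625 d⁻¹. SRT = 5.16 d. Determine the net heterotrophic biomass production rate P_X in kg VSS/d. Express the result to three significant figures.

P_X ≈ 485 kg VSS/d

Correct the yield for decay: Y_obs = Y/(1 + k_d θ_c) = 0.457 / (1 + 0.0625 × 5.16) = 0.457 / 1.323 = 0.3456.
Substrate removed = Q·(S₀ − S) = 1020 m³/d × (1380 − 3.07) g/m³ = 1.4×10^6 g/d = 1404 kg/d.
P_X = Y_obs · Q(S₀ − S) = 0.3456 × 1404 = 485.3 kg VSS/d.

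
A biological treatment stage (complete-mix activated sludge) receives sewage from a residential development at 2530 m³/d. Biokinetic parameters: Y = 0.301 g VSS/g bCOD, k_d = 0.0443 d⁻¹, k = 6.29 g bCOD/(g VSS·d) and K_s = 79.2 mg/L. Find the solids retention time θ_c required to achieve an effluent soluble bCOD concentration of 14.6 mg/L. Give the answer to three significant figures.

At the target effluent, Y k S/(K_s+S) = 0.301×6.29×14.6/93.80 = 0.2947 d⁻¹.
Then 1/θ_c = μ − k_d = 0.2947 − 0.0443 = 0.2504 d⁻¹, giving θ_c = 3.994 d.

θ_c ≈ 3.99 d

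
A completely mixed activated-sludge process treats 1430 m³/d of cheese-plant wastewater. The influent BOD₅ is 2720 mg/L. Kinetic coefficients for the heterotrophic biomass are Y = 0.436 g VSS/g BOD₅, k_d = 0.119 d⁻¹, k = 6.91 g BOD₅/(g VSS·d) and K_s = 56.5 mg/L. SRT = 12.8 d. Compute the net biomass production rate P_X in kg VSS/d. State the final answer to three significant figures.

P_X ≈ 671 kg VSS/d

Effluent substrate depends only on kinetics and SRT: S = K_s(1 + k_d θ_c) / [θ_c(Yk − k_d) − 1] = 56.5 × (1 + 0.119 × 12.8) / [12.8 × (0.436 × 6.91 − 0.119) − 1] = 142.6 / 36.04 = 3.956 mg/L.
Correct the yield for decay: Y_obs = Y/(1 + k_d θ_c) = 0.436 / (1 + 0.119 × 12.8) = 0.436 / 2.523 = 0.1728.
Mass of BOD₅ removed per day: Q(S₀ − S) = 1430 × 2716 g/m³ = 3884 kg/d.
Net biomass production P_X = Y_obs × Q·(S₀ − S) = 0.1728 × 3884 = 671.1 kg VSS/d.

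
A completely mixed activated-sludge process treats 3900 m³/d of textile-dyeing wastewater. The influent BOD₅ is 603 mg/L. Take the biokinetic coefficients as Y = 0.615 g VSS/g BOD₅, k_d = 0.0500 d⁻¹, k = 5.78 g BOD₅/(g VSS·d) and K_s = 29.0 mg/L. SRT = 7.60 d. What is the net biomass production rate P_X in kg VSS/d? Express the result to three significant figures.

For a completely mixed reactor with recycle the Lawrence–McCarty relation gives S = K_s·(1 + k_d·θ_c) / [θ_c·(Y·k − k_d) − 1] = 29.0 × (1 + 0.0500 × 7.60) / [7.60 × (0.615 × 5.78 − 0.0500) − 1] = 40.02 / 25.64 = 1.561 mg/L.
Observed yield with endogenous decay: Y_obs = Y / (1 + k_d·θ_c) = 0.615 / (1 + 0.0500 × 7.60) = 0.615 / 1.380 = 0.4457 g VSS/g BOD₅.
Substrate removed = Q·(S₀ − S) = 3900 m³/d × (603 − 1.56) g/m³ = 2.35×10^6 g/d = 2346 kg/d.
Net biomass production P_X = Y_obs × Q·(S₀ − S) = 0.4457 × 2346 = 1045 kg VSS/d.

P_X ≈ 1050 kg VSS/d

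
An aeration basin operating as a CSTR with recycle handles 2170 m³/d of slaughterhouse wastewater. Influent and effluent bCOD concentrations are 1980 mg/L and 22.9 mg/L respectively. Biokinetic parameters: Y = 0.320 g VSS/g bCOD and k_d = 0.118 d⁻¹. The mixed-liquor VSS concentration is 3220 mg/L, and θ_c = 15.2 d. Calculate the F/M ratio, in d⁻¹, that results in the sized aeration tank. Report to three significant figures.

From the SRT design equation V = Y Q (S₀−S) θ_c / [X (1 + k_d θ_c)] = 0.320 × 2170 × (1980 − 22.9) × 15.2 / [3220 × (1 + 0.118 × 15.2)] = 2.07×10^7 / 8995 = 2296 m³.
Food-to-microorganism ratio F/M = Q S₀ / (V X) = 2170 × 1980 / (2296 × 3220) = 0.5811 d⁻¹.

F/M ≈ 0.581 d⁻¹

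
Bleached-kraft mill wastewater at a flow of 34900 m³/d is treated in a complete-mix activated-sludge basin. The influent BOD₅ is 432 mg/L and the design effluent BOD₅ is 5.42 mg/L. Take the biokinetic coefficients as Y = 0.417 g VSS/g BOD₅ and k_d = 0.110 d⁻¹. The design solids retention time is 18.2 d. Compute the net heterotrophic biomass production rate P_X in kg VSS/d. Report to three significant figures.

The observed yield is Y_obs = Y/(1 + k_d·θ_c) = 0.417 / (1 + 0.110 × 18.2) = 0.417 / 3.002 = 0.1389 g VSS per g BOD₅ removed.
ΔS = 432 − 5.42 = 426.6 mg/L, so the substrate removal rate is 34900 × 426.6/1000 = 14888 kg BOD₅/d.
Biomass produced: P_X = Y_obs·Q·ΔS = 0.1389 × 14888 ≈ 2068 kg VSS/d.

P_X ≈ 2070 kg VSS/d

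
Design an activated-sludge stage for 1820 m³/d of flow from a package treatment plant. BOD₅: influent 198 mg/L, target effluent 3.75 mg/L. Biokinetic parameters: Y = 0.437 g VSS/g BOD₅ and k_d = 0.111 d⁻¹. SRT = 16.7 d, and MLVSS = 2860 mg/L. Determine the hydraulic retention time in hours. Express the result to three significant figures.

τ ≈ 4.17 h

Steady-state biomass mass balance: V·X·(1 + k_d·θ_c) = Y·Q·(S₀ − S)·θ_c, so V = 0.437 × 1820 × (198 − 3.75) × 16.7 / [2860 × (1 + 0.111 × 16.7)] = 2.58×10^6 / 8162 = 316.1 m³.
HRT = V/Q = 316.1 m³ / 1820 m³·d⁻¹ = 0.1737 d × 24 = 4.169 h.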